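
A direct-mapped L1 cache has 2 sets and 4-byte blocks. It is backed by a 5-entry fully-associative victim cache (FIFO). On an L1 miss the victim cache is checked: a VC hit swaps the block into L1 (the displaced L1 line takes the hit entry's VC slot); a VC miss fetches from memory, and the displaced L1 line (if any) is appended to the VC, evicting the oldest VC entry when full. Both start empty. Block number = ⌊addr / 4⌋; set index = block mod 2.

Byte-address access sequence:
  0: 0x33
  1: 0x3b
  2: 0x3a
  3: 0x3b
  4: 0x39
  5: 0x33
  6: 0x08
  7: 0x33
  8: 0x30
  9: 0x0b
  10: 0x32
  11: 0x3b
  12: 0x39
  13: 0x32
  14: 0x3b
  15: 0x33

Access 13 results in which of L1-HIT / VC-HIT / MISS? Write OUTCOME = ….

OUTCOME = VC-HIT

#0 0x33→b12/s0 MISS; vc=[]
#1 0x3b→b14/s0 MISS; vc=[12]
#2 0x3a→b14/s0 L1-HIT; vc=[12]
#3 0x3b→b14/s0 L1-HIT; vc=[12]
#4 0x39→b14/s0 L1-HIT; vc=[12]
#5 0x33→b12/s0 VC-HIT; vc=[14]
#6 0x8→b2/s0 MISS; vc=[14,12]
#7 0x33→b12/s0 VC-HIT; vc=[14,2]
#8 0x30→b12/s0 L1-HIT; vc=[14,2]
#9 0xb→b2/s0 VC-HIT; vc=[14,12]
#10 0x32→b12/s0 VC-HIT; vc=[14,2]
#11 0x3b→b14/s0 VC-HIT; vc=[12,2]
#12 0x39→b14/s0 L1-HIT; vc=[12,2]
#13 0x32→b12/s0 VC-HIT; vc=[14,2]
#14 0x3b→b14/s0 VC-HIT; vc=[12,2]
#15 0x33→b12/s0 VC-HIT; vc=[14,2]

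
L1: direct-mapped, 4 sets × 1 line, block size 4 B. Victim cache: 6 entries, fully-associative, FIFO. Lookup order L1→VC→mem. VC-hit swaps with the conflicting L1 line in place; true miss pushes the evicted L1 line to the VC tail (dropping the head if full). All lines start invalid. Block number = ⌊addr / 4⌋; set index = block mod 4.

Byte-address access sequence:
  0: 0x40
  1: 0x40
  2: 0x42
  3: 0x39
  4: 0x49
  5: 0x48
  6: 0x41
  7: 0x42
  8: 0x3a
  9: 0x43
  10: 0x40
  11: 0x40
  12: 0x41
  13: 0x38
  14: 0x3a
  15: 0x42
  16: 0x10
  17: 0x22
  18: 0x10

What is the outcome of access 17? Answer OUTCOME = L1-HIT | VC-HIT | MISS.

0: 0x40 (blk 16, set 0) → MISS  vc=[]
1: 0x40 (blk 16, set 0) → L1-HIT  vc=[]
2: 0x42 (blk 16, set 0) → L1-HIT  vc=[]
3: 0x39 (blk 14, set 2) → MISS  vc=[]
4: 0x49 (blk 18, set 2) → MISS  vc=[14]
5: 0x48 (blk 18, set 2) → L1-HIT  vc=[14]
6: 0x41 (blk 16, set 0) → L1-HIT  vc=[14]
7: 0x42 (blk 16, set 0) → L1-HIT  vc=[14]
8: 0x3a (blk 14, set 2) → VC-HIT  vc=[18]
9: 0x43 (blk 16, set 0) → L1-HIT  vc=[18]
10: 0x40 (blk 16, set 0) → L1-HIT  vc=[18]
11: 0x40 (blk 16, set 0) → L1-HIT  vc=[18]
12: 0x41 (blk 16, set 0) → L1-HIT  vc=[18]
13: 0x38 (blk 14, set 2) → L1-HIT  vc=[18]
14: 0x3a (blk 14, set 2) → L1-HIT  vc=[18]
15: 0x42 (blk 16, set 0) → L1-HIT  vc=[18]
16: 0x10 (blk 4, set 0) → MISS  vc=[18, 16]
17: 0x22 (blk 8, set 0) → MISS  vc=[18, 16, 4]
18: 0x10 (blk 4, set 0) → VC-HIT  vc=[18, 16, 8]

OUTCOME = MISS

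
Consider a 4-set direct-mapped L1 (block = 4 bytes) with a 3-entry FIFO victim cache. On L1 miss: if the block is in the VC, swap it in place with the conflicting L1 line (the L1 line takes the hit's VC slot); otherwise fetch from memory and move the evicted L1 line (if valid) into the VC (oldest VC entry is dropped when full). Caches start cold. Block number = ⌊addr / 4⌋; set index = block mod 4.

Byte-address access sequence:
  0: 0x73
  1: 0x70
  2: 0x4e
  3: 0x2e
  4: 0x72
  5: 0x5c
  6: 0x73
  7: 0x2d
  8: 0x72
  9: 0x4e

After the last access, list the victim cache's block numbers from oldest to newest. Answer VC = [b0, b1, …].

  [0] addr=0x73 blk=28 s=0: MISS | VC []
  [1] addr=0x70 blk=28 s=0: L1-HIT | VC []
  [2] addr=0x4e blk=19 s=3: MISS | VC []
  [3] addr=0x2e blk=11 s=3: MISS | VC [19]
  [4] addr=0x72 blk=28 s=0: L1-HIT | VC [19]
  [5] addr=0x5c blk=23 s=3: MISS | VC [19, 11]
  [6] addr=0x73 blk=28 s=0: L1-HIT | VC [19, 11]
  [7] addr=0x2d blk=11 s=3: VC-HIT | VC [19, 23]
  [8] addr=0x72 blk=28 s=0: L1-HIT | VC [19, 23]
  [9] addr=0x4e blk=19 s=3: VC-HIT | VC [11, 23]

VC = [11, 23]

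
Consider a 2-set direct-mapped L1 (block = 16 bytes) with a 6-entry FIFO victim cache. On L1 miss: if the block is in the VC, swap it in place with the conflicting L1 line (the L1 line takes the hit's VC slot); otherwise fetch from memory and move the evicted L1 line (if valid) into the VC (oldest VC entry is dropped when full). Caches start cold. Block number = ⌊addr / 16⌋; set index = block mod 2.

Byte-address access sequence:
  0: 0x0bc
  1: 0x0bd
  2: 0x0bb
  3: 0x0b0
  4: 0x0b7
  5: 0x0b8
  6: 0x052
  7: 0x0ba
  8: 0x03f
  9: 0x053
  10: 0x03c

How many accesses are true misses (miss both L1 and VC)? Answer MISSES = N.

  [0] addr=0xbc blk=11 s=1: MISS | VC []
  [1] addr=0xbd blk=11 s=1: L1-HIT | VC []
  [2] addr=0xbb blk=11 s=1: L1-HIT | VC []
  [3] addr=0xb0 blk=11 s=1: L1-HIT | VC []
  [4] addr=0xb7 blk=11 s=1: L1-HIT | VC []
  [5] addr=0xb8 blk=11 s=1: L1-HIT | VC []
  [6] addr=0x52 blk=5 s=1: MISS | VC [11]
  [7] addr=0xba blk=11 s=1: VC-HIT | VC [5]
  [8] addr=0x3f blk=3 s=1: MISS | VC [5, 11]
  [9] addr=0x53 blk=5 s=1: VC-HIT | VC [3, 11]
  [10] addr=0x3c blk=3 s=1: VC-HIT | VC [5, 11]

MISSES = 3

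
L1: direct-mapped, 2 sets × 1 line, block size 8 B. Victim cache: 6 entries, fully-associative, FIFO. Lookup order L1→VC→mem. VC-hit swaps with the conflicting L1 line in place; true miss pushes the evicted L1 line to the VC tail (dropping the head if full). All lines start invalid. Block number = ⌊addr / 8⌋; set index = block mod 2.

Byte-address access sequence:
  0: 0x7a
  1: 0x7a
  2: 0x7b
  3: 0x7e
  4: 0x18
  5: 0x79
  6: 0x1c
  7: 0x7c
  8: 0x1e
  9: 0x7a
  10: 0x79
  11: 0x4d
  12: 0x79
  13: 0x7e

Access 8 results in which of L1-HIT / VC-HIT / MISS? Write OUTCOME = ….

0: 0x7a (blk 15, set 1) → MISS  vc=[]
1: 0x7a (blk 15, set 1) → L1-HIT  vc=[]
2: 0x7b (blk 15, set 1) → L1-HIT  vc=[]
3: 0x7e (blk 15, set 1) → L1-HIT  vc=[]
4: 0x18 (blk 3, set 1) → MISS  vc=[15]
5: 0x79 (blk 15, set 1) → VC-HIT  vc=[3]
6: 0x1c (blk 3, set 1) → VC-HIT  vc=[15]
7: 0x7c (blk 15, set 1) → VC-HIT  vc=[3]
8: 0x1e (blk 3, set 1) → VC-HIT  vc=[15]
9: 0x7a (blk 15, set 1) → VC-HIT  vc=[3]
10: 0x79 (blk 15, set 1) → L1-HIT  vc=[3]
11: 0x4d (blk 9, set 1) → MISS  vc=[3, 15]
12: 0x79 (blk 15, set 1) → VC-HIT  vc=[3, 9]
13: 0x7e (blk 15, set 1) → L1-HIT  vc=[3, 9]

OUTCOME = VC-HIT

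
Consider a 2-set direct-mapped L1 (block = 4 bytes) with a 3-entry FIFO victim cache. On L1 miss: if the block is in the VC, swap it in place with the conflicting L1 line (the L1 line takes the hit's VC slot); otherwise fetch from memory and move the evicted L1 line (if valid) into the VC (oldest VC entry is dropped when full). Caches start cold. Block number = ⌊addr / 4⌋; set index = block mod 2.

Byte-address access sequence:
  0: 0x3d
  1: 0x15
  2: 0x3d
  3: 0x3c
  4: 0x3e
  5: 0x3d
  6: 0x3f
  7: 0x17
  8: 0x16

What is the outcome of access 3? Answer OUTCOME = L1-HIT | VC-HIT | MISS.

#0 0x3d→b15/s1 MISS; vc=[]
#1 0x15→b5/s1 MISS; vc=[15]
#2 0x3d→b15/s1 VC-HIT; vc=[5]
#3 0x3c→b15/s1 L1-HIT; vc=[5]
#4 0x3e→b15/s1 L1-HIT; vc=[5]
#5 0x3d→b15/s1 L1-HIT; vc=[5]
#6 0x3f→b15/s1 L1-HIT; vc=[5]
#7 0x17→b5/s1 VC-HIT; vc=[15]
#8 0x16→b5/s1 L1-HIT; vc=[15]

OUTCOME = L1-HIT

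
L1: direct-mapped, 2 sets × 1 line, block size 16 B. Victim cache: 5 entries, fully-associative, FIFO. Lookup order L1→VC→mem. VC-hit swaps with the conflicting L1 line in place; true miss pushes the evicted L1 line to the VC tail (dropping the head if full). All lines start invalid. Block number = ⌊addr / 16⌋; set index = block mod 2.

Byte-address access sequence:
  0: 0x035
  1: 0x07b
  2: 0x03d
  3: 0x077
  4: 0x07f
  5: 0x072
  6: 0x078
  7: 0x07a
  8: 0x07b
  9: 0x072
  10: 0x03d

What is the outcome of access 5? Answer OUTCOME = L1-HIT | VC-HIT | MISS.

OUTCOME = L1-HIT

#0 0x35→b3/s1 MISS; vc=[]
#1 0x7b→b7/s1 MISS; vc=[3]
#2 0x3d→b3/s1 VC-HIT; vc=[7]
#3 0x77→b7/s1 VC-HIT; vc=[3]
#4 0x7f→b7/s1 L1-HIT; vc=[3]
#5 0x72→b7/s1 L1-HIT; vc=[3]
#6 0x78→b7/s1 L1-HIT; vc=[3]
#7 0x7a→b7/s1 L1-HIT; vc=[3]
#8 0x7b→b7/s1 L1-HIT; vc=[3]
#9 0x72→b7/s1 L1-HIT; vc=[3]
#10 0x3d→b3/s1 VC-HIT; vc=[7]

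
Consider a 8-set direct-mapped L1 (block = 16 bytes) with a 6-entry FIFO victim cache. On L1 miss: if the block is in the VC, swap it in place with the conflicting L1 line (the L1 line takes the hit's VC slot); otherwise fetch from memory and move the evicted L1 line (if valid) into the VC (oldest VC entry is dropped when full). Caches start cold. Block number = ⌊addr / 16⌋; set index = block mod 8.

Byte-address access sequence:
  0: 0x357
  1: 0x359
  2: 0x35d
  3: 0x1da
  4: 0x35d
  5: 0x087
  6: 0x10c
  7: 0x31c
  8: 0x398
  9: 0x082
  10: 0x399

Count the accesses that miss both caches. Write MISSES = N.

#0 0x357→b53/s5 MISS; vc=[]
#1 0x359→b53/s5 L1-HIT; vc=[]
#2 0x35d→b53/s5 L1-HIT; vc=[]
#3 0x1da→b29/s5 MISS; vc=[53]
#4 0x35d→b53/s5 VC-HIT; vc=[29]
#5 0x87→b8/s0 MISS; vc=[29]
#6 0x10c→b16/s0 MISS; vc=[29,8]
#7 0x31c→b49/s1 MISS; vc=[29,8]
#8 0x398→b57/s1 MISS; vc=[29,8,49]
#9 0x82→b8/s0 VC-HIT; vc=[29,16,49]
#10 0x399→b57/s1 L1-HIT; vc=[29,16,49]

MISSES = 6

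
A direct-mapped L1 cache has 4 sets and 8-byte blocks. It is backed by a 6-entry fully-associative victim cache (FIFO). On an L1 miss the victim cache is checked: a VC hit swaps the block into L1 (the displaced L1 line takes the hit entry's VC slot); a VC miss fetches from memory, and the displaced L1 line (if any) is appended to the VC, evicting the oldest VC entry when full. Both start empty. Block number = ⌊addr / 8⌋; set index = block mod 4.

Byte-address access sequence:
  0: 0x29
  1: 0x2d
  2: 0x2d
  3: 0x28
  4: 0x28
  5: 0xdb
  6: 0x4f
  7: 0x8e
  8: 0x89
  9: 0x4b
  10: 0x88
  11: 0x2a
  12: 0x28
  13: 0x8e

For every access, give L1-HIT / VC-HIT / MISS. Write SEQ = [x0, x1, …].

SEQ = [MISS, L1-HIT, L1-HIT, L1-HIT, L1-HIT, MISS, MISS, MISS, L1-HIT, VC-HIT, VC-HIT, VC-HIT, L1-HIT, VC-HIT]

#0 0x29→b5/s1 MISS; vc=[]
#1 0x2d→b5/s1 L1-HIT; vc=[]
#2 0x2d→b5/s1 L1-HIT; vc=[]
#3 0x28→b5/s1 L1-HIT; vc=[]
#4 0x28→b5/s1 L1-HIT; vc=[]
#5 0xdb→b27/s3 MISS; vc=[]
#6 0x4f→b9/s1 MISS; vc=[5]
#7 0x8e→b17/s1 MISS; vc=[5,9]
#8 0x89→b17/s1 L1-HIT; vc=[5,9]
#9 0x4b→b9/s1 VC-HIT; vc=[5,17]
#10 0x88→b17/s1 VC-HIT; vc=[5,9]
#11 0x2a→b5/s1 VC-HIT; vc=[17,9]
#12 0x28→b5/s1 L1-HIT; vc=[17,9]
#13 0x8e→b17/s1 VC-HIT; vc=[5,9]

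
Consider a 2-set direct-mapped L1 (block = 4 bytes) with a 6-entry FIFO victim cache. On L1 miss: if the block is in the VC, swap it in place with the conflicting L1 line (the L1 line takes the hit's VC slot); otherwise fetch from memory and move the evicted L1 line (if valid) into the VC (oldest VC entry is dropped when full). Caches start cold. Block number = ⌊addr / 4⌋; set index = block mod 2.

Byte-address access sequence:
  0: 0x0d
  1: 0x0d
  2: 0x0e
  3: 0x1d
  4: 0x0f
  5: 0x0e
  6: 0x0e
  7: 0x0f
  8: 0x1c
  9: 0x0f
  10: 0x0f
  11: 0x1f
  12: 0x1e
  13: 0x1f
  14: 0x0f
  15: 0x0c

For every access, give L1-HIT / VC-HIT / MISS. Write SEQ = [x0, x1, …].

  [0] addr=0xd blk=3 s=1: MISS | VC []
  [1] addr=0xd blk=3 s=1: L1-HIT | VC []
  [2] addr=0xe blk=3 s=1: L1-HIT | VC []
  [3] addr=0x1d blk=7 s=1: MISS | VC [3]
  [4] addr=0xf blk=3 s=1: VC-HIT | VC [7]
  [5] addr=0xe blk=3 s=1: L1-HIT | VC [7]
  [6] addr=0xe blk=3 s=1: L1-HIT | VC [7]
  [7] addr=0xf blk=3 s=1: L1-HIT | VC [7]
  [8] addr=0x1c blk=7 s=1: VC-HIT | VC [3]
  [9] addr=0xf blk=3 s=1: VC-HIT | VC [7]
  [10] addr=0xf blk=3 s=1: L1-HIT | VC [7]
  [11] addr=0x1f blk=7 s=1: VC-HIT | VC [3]
  [12] addr=0x1e blk=7 s=1: L1-HIT | VC [3]
  [13] addr=0x1f blk=7 s=1: L1-HIT | VC [3]
  [14] addr=0xf blk=3 s=1: VC-HIT | VC [7]
  [15] addr=0xc blk=3 s=1: L1-HIT | VC [7]

SEQ = [MISS, L1-HIT, L1-HIT, MISS, VC-HIT, L1-HIT, L1-HIT, L1-HIT, VC-HIT, VC-HIT, L1-HIT, VC-HIT, L1-HIT, L1-HIT, VC-HIT, L1-HIT]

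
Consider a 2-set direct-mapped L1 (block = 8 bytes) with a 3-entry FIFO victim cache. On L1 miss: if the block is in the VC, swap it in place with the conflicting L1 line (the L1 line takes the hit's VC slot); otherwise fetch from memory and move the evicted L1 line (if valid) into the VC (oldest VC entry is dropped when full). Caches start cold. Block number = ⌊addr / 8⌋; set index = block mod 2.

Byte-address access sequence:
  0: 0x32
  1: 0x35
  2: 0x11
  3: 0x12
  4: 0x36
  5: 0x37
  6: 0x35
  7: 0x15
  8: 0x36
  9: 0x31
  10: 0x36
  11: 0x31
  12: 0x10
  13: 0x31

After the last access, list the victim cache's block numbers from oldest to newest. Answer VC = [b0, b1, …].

VC = [2]

#0 0x32→b6/s0 MISS; vc=[]
#1 0x35→b6/s0 L1-HIT; vc=[]
#2 0x11→b2/s0 MISS; vc=[6]
#3 0x12→b2/s0 L1-HIT; vc=[6]
#4 0x36→b6/s0 VC-HIT; vc=[2]
#5 0x37→b6/s0 L1-HIT; vc=[2]
#6 0x35→b6/s0 L1-HIT; vc=[2]
#7 0x15→b2/s0 VC-HIT; vc=[6]
#8 0x36→b6/s0 VC-HIT; vc=[2]
#9 0x31→b6/s0 L1-HIT; vc=[2]
#10 0x36→b6/s0 L1-HIT; vc=[2]
#11 0x31→b6/s0 L1-HIT; vc=[2]
#12 0x10→b2/s0 VC-HIT; vc=[6]
#13 0x31→b6/s0 VC-HIT; vc=[2]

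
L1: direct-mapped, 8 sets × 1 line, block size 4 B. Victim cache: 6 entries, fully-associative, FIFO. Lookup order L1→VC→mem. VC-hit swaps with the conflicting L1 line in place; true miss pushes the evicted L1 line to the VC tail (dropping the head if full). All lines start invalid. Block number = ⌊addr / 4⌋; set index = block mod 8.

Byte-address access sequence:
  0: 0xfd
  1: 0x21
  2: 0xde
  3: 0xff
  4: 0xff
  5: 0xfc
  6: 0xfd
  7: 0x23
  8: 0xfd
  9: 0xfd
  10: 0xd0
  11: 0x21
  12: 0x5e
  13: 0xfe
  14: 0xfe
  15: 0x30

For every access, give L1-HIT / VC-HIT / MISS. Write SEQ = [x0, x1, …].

0: 0xfd (blk 63, set 7) → MISS  vc=[]
1: 0x21 (blk 8, set 0) → MISS  vc=[]
2: 0xde (blk 55, set 7) → MISS  vc=[63]
3: 0xff (blk 63, set 7) → VC-HIT  vc=[55]
4: 0xff (blk 63, set 7) → L1-HIT  vc=[55]
5: 0xfc (blk 63, set 7) → L1-HIT  vc=[55]
6: 0xfd (blk 63, set 7) → L1-HIT  vc=[55]
7: 0x23 (blk 8, set 0) → L1-HIT  vc=[55]
8: 0xfd (blk 63, set 7) → L1-HIT  vc=[55]
9: 0xfd (blk 63, set 7) → L1-HIT  vc=[55]
10: 0xd0 (blk 52, set 4) → MISS  vc=[55]
11: 0x21 (blk 8, set 0) → L1-HIT  vc=[55]
12: 0x5e (blk 23, set 7) → MISS  vc=[55, 63]
13: 0xfe (blk 63, set 7) → VC-HIT  vc=[55, 23]
14: 0xfe (blk 63, set 7) → L1-HIT  vc=[55, 23]
15: 0x30 (blk 12, set 4) → MISS  vc=[55, 23, 52]

SEQ = [MISS, MISS, MISS, VC-HIT, L1-HIT, L1-HIT, L1-HIT, L1-HIT, L1-HIT, L1-HIT, MISS, L1-HIT, MISS, VC-HIT, L1-HIT, MISS]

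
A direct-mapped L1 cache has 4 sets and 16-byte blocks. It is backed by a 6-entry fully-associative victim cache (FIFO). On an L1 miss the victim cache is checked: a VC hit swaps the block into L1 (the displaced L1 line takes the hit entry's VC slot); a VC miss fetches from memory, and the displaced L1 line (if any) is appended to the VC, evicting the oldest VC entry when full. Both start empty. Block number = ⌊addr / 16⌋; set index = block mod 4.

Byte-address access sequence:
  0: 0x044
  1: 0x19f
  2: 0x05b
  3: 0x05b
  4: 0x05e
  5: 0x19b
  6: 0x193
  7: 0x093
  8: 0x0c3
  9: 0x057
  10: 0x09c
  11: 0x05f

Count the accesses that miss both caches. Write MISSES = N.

MISSES = 5

  [0] addr=0x44 blk=4 s=0: MISS | VC []
  [1] addr=0x19f blk=25 s=1: MISS | VC []
  [2] addr=0x5b blk=5 s=1: MISS | VC [25]
  [3] addr=0x5b blk=5 s=1: L1-HIT | VC [25]
  [4] addr=0x5e blk=5 s=1: L1-HIT | VC [25]
  [5] addr=0x19b blk=25 s=1: VC-HIT | VC [5]
  [6] addr=0x193 blk=25 s=1: L1-HIT | VC [5]
  [7] addr=0x93 blk=9 s=1: MISS | VC [5, 25]
  [8] addr=0xc3 blk=12 s=0: MISS | VC [5, 25, 4]
  [9] addr=0x57 blk=5 s=1: VC-HIT | VC [9, 25, 4]
  [10] addr=0x9c blk=9 s=1: VC-HIT | VC [5, 25, 4]
  [11] addr=0x5f blk=5 s=1: VC-HIT | VC [9, 25, 4]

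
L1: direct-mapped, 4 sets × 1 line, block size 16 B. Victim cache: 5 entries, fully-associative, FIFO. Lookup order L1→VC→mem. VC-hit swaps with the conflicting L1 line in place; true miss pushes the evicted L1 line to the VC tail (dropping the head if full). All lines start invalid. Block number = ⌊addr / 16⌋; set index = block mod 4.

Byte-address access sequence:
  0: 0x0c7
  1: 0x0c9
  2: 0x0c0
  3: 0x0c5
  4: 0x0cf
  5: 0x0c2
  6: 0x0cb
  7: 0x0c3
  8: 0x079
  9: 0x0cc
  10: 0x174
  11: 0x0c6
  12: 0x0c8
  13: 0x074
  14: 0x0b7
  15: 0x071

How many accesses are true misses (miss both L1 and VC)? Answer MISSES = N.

MISSES = 4

  [0] addr=0xc7 blk=12 s=0: MISS | VC []
  [1] addr=0xc9 blk=12 s=0: L1-HIT | VC []
  [2] addr=0xc0 blk=12 s=0: L1-HIT | VC []
  [3] addr=0xc5 blk=12 s=0: L1-HIT | VC []
  [4] addr=0xcf blk=12 s=0: L1-HIT | VC []
  [5] addr=0xc2 blk=12 s=0: L1-HIT | VC []
  [6] addr=0xcb blk=12 s=0: L1-HIT | VC []
  [7] addr=0xc3 blk=12 s=0: L1-HIT | VC []
  [8] addr=0x79 blk=7 s=3: MISS | VC []
  [9] addr=0xcc blk=12 s=0: L1-HIT | VC []
  [10] addr=0x174 blk=23 s=3: MISS | VC [7]
  [11] addr=0xc6 blk=12 s=0: L1-HIT | VC [7]
  [12] addr=0xc8 blk=12 s=0: L1-HIT | VC [7]
  [13] addr=0x74 blk=7 s=3: VC-HIT | VC [23]
  [14] addr=0xb7 blk=11 s=3: MISS | VC [23, 7]
  [15] addr=0x71 blk=7 s=3: VC-HIT | VC [23, 11]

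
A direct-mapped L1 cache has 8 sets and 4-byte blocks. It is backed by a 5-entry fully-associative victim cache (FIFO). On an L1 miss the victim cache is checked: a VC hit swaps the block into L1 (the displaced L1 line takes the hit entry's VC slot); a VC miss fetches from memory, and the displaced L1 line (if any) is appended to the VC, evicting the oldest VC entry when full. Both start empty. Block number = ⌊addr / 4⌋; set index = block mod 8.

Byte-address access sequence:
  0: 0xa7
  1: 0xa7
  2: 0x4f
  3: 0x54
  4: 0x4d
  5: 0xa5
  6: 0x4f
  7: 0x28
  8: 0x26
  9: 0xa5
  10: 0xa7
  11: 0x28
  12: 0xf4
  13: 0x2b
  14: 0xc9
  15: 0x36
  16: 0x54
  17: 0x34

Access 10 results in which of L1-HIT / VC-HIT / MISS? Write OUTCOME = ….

OUTCOME = L1-HIT

0: 0xa7 (blk 41, set 1) → MISS  vc=[]
1: 0xa7 (blk 41, set 1) → L1-HIT  vc=[]
2: 0x4f (blk 19, set 3) → MISS  vc=[]
3: 0x54 (blk 21, set 5) → MISS  vc=[]
4: 0x4d (blk 19, set 3) → L1-HIT  vc=[]
5: 0xa5 (blk 41, set 1) → L1-HIT  vc=[]
6: 0x4f (blk 19, set 3) → L1-HIT  vc=[]
7: 0x28 (blk 10, set 2) → MISS  vc=[]
8: 0x26 (blk 9, set 1) → MISS  vc=[41]
9: 0xa5 (blk 41, set 1) → VC-HIT  vc=[9]
10: 0xa7 (blk 41, set 1) → L1-HIT  vc=[9]
11: 0x28 (blk 10, set 2) → L1-HIT  vc=[9]
12: 0xf4 (blk 61, set 5) → MISS  vc=[9, 21]
13: 0x2b (blk 10, set 2) → L1-HIT  vc=[9, 21]
14: 0xc9 (blk 50, set 2) → MISS  vc=[9, 21, 10]
15: 0x36 (blk 13, set 5) → MISS  vc=[9, 21, 10, 61]
16: 0x54 (blk 21, set 5) → VC-HIT  vc=[9, 13, 10, 61]
17: 0x34 (blk 13, set 5) → VC-HIT  vc=[9, 21, 10, 61]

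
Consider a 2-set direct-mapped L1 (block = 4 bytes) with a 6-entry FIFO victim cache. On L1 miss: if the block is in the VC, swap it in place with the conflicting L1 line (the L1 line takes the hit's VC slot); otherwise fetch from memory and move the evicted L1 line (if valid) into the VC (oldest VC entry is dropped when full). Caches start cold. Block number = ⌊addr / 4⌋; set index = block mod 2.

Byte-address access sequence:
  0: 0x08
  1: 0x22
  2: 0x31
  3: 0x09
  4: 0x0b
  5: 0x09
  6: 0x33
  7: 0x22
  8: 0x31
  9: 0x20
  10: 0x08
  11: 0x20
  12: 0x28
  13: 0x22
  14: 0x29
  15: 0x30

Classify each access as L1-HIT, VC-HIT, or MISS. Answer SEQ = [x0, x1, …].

SEQ = [MISS, MISS, MISS, VC-HIT, L1-HIT, L1-HIT, VC-HIT, VC-HIT, VC-HIT, VC-HIT, VC-HIT, VC-HIT, MISS, VC-HIT, VC-HIT, VC-HIT]

0: 0x8 (blk 2, set 0) → MISS  vc=[]
1: 0x22 (blk 8, set 0) → MISS  vc=[2]
2: 0x31 (blk 12, set 0) → MISS  vc=[2, 8]
3: 0x9 (blk 2, set 0) → VC-HIT  vc=[12, 8]
4: 0xb (blk 2, set 0) → L1-HIT  vc=[12, 8]
5: 0x9 (blk 2, set 0) → L1-HIT  vc=[12, 8]
6: 0x33 (blk 12, set 0) → VC-HIT  vc=[2, 8]
7: 0x22 (blk 8, set 0) → VC-HIT  vc=[2, 12]
8: 0x31 (blk 12, set 0) → VC-HIT  vc=[2, 8]
9: 0x20 (blk 8, set 0) → VC-HIT  vc=[2, 12]
10: 0x8 (blk 2, set 0) → VC-HIT  vc=[8, 12]
11: 0x20 (blk 8, set 0) → VC-HIT  vc=[2, 12]
12: 0x28 (blk 10, set 0) → MISS  vc=[2, 12, 8]
13: 0x22 (blk 8, set 0) → VC-HIT  vc=[2, 12, 10]
14: 0x29 (blk 10, set 0) → VC-HIT  vc=[2, 12, 8]
15: 0x30 (blk 12, set 0) → VC-HIT  vc=[2, 10, 8]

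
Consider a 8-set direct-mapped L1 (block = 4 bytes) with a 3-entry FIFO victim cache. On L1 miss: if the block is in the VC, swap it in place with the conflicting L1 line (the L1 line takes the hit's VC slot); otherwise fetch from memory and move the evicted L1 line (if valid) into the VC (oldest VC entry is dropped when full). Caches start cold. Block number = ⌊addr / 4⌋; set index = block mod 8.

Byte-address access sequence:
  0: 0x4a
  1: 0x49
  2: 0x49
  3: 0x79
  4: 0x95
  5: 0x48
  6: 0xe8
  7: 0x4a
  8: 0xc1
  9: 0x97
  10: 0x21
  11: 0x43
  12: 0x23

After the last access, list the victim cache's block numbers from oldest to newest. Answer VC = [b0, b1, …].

VC = [58, 48, 16]

#0 0x4a→b18/s2 MISS; vc=[]
#1 0x49→b18/s2 L1-HIT; vc=[]
#2 0x49→b18/s2 L1-HIT; vc=[]
#3 0x79→b30/s6 MISS; vc=[]
#4 0x95→b37/s5 MISS; vc=[]
#5 0x48→b18/s2 L1-HIT; vc=[]
#6 0xe8→b58/s2 MISS; vc=[18]
#7 0x4a→b18/s2 VC-HIT; vc=[58]
#8 0xc1→b48/s0 MISS; vc=[58]
#9 0x97→b37/s5 L1-HIT; vc=[58]
#10 0x21→b8/s0 MISS; vc=[58,48]
#11 0x43→b16/s0 MISS; vc=[58,48,8]
#12 0x23→b8/s0 VC-HIT; vc=[58,48,16]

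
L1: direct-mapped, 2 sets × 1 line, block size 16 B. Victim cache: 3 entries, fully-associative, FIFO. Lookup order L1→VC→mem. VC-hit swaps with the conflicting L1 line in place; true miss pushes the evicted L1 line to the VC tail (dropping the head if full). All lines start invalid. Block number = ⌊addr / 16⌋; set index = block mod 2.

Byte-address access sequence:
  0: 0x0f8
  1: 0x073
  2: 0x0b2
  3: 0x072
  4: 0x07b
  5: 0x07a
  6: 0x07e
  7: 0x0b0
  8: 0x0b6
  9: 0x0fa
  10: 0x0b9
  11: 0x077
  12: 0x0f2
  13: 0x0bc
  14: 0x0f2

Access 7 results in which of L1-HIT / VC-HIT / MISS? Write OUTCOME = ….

#0 0xf8→b15/s1 MISS; vc=[]
#1 0x73→b7/s1 MISS; vc=[15]
#2 0xb2→b11/s1 MISS; vc=[15,7]
#3 0x72→b7/s1 VC-HIT; vc=[15,11]
#4 0x7b→b7/s1 L1-HIT; vc=[15,11]
#5 0x7a→b7/s1 L1-HIT; vc=[15,11]
#6 0x7e→b7/s1 L1-HIT; vc=[15,11]
#7 0xb0→b11/s1 VC-HIT; vc=[15,7]
#8 0xb6→b11/s1 L1-HIT; vc=[15,7]
#9 0xfa→b15/s1 VC-HIT; vc=[11,7]
#10 0xb9→b11/s1 VC-HIT; vc=[15,7]
#11 0x77→b7/s1 VC-HIT; vc=[15,11]
#12 0xf2→b15/s1 VC-HIT; vc=[7,11]
#13 0xbc→b11/s1 VC-HIT; vc=[7,15]
#14 0xf2→b15/s1 VC-HIT; vc=[7,11]

OUTCOME = VC-HIT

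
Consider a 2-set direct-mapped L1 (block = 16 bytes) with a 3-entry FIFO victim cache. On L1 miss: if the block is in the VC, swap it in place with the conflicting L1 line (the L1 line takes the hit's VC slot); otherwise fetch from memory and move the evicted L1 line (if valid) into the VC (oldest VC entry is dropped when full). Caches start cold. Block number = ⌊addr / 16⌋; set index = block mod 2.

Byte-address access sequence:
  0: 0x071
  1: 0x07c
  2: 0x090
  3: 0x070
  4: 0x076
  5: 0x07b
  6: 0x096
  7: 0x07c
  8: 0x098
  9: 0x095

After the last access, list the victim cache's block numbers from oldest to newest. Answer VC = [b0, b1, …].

VC = [7]

  [0] addr=0x71 blk=7 s=1: MISS | VC []
  [1] addr=0x7c blk=7 s=1: L1-HIT | VC []
  [2] addr=0x90 blk=9 s=1: MISS | VC [7]
  [3] addr=0x70 blk=7 s=1: VC-HIT | VC [9]
  [4] addr=0x76 blk=7 s=1: L1-HIT | VC [9]
  [5] addr=0x7b blk=7 s=1: L1-HIT | VC [9]
  [6] addr=0x96 blk=9 s=1: VC-HIT | VC [7]
  [7] addr=0x7c blk=7 s=1: VC-HIT | VC [9]
  [8] addr=0x98 blk=9 s=1: VC-HIT | VC [7]
  [9] addr=0x95 blk=9 s=1: L1-HIT | VC [7]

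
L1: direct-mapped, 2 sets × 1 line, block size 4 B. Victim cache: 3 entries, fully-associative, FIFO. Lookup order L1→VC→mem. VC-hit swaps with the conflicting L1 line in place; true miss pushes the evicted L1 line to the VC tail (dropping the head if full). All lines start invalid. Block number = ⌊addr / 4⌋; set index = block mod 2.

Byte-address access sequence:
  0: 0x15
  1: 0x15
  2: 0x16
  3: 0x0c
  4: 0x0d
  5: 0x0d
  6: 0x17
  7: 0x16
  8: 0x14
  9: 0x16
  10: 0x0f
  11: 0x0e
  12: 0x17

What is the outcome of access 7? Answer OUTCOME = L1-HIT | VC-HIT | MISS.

OUTCOME = L1-HIT

  [0] addr=0x15 blk=5 s=1: MISS | VC []
  [1] addr=0x15 blk=5 s=1: L1-HIT | VC []
  [2] addr=0x16 blk=5 s=1: L1-HIT | VC []
  [3] addr=0xc blk=3 s=1: MISS | VC [5]
  [4] addr=0xd blk=3 s=1: L1-HIT | VC [5]
  [5] addr=0xd blk=3 s=1: L1-HIT | VC [5]
  [6] addr=0x17 blk=5 s=1: VC-HIT | VC [3]
  [7] addr=0x16 blk=5 s=1: L1-HIT | VC [3]
  [8] addr=0x14 blk=5 s=1: L1-HIT | VC [3]
  [9] addr=0x16 blk=5 s=1: L1-HIT | VC [3]
  [10] addr=0xf blk=3 s=1: VC-HIT | VC [5]
  [11] addr=0xe blk=3 s=1: L1-HIT | VC [5]
  [12] addr=0x17 blk=5 s=1: VC-HIT | VC [3]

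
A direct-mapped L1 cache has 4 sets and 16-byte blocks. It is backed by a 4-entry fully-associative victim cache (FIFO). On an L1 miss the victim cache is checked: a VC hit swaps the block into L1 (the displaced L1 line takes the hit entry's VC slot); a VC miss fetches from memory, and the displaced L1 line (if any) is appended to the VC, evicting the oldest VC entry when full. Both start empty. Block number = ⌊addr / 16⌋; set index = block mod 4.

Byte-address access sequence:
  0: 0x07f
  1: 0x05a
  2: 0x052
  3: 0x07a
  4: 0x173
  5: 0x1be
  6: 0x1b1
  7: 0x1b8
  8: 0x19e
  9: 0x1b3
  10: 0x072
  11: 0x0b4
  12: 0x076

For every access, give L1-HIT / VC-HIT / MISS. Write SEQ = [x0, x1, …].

#0 0x7f→b7/s3 MISS; vc=[]
#1 0x5a→b5/s1 MISS; vc=[]
#2 0x52→b5/s1 L1-HIT; vc=[]
#3 0x7a→b7/s3 L1-HIT; vc=[]
#4 0x173→b23/s3 MISS; vc=[7]
#5 0x1be→b27/s3 MISS; vc=[7,23]
#6 0x1b1→b27/s3 L1-HIT; vc=[7,23]
#7 0x1b8→b27/s3 L1-HIT; vc=[7,23]
#8 0x19e→b25/s1 MISS; vc=[7,23,5]
#9 0x1b3→b27/s3 L1-HIT; vc=[7,23,5]
#10 0x72→b7/s3 VC-HIT; vc=[27,23,5]
#11 0xb4→b11/s3 MISS; vc=[27,23,5,7]
#12 0x76→b7/s3 VC-HIT; vc=[27,23,5,11]

SEQ = [MISS, MISS, L1-HIT, L1-HIT, MISS, MISS, L1-HIT, L1-HIT, MISS, L1-HIT, VC-HIT, MISS, VC-HIT]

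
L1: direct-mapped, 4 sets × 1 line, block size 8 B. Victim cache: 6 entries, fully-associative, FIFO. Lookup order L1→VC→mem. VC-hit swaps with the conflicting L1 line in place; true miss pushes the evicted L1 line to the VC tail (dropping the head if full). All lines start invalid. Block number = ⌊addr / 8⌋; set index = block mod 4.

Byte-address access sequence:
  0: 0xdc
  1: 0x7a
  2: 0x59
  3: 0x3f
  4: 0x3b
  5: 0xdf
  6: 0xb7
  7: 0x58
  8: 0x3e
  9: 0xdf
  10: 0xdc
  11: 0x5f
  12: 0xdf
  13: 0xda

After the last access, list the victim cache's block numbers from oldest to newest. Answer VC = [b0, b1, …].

VC = [11, 15, 7]

  [0] addr=0xdc blk=27 s=3: MISS | VC []
  [1] addr=0x7a blk=15 s=3: MISS | VC [27]
  [2] addr=0x59 blk=11 s=3: MISS | VC [27, 15]
  [3] addr=0x3f blk=7 s=3: MISS | VC [27, 15, 11]
  [4] addr=0x3b blk=7 s=3: L1-HIT | VC [27, 15, 11]
  [5] addr=0xdf blk=27 s=3: VC-HIT | VC [7, 15, 11]
  [6] addr=0xb7 blk=22 s=2: MISS | VC [7, 15, 11]
  [7] addr=0x58 blk=11 s=3: VC-HIT | VC [7, 15, 27]
  [8] addr=0x3e blk=7 s=3: VC-HIT | VC [11, 15, 27]
  [9] addr=0xdf blk=27 s=3: VC-HIT | VC [11, 15, 7]
  [10] addr=0xdc blk=27 s=3: L1-HIT | VC [11, 15, 7]
  [11] addr=0x5f blk=11 s=3: VC-HIT | VC [27, 15, 7]
  [12] addr=0xdf blk=27 s=3: VC-HIT | VC [11, 15, 7]
  [13] addr=0xda blk=27 s=3: L1-HIT | VC [11, 15, 7]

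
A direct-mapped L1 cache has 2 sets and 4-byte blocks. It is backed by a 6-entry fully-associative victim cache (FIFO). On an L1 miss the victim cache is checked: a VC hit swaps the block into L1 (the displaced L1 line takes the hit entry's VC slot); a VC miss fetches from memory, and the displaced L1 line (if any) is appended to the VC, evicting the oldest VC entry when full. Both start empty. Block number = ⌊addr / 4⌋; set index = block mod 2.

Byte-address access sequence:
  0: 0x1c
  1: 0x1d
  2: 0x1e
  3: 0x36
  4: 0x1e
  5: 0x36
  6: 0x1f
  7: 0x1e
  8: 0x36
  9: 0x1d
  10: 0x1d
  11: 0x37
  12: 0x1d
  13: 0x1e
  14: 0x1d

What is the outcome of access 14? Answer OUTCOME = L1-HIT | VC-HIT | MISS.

OUTCOME = L1-HIT

#0 0x1c→b7/s1 MISS; vc=[]
#1 0x1d→b7/s1 L1-HIT; vc=[]
#2 0x1e→b7/s1 L1-HIT; vc=[]
#3 0x36→b13/s1 MISS; vc=[7]
#4 0x1e→b7/s1 VC-HIT; vc=[13]
#5 0x36→b13/s1 VC-HIT; vc=[7]
#6 0x1f→b7/s1 VC-HIT; vc=[13]
#7 0x1e→b7/s1 L1-HIT; vc=[13]
#8 0x36→b13/s1 VC-HIT; vc=[7]
#9 0x1d→b7/s1 VC-HIT; vc=[13]
#10 0x1d→b7/s1 L1-HIT; vc=[13]
#11 0x37→b13/s1 VC-HIT; vc=[7]
#12 0x1d→b7/s1 VC-HIT; vc=[13]
#13 0x1e→b7/s1 L1-HIT; vc=[13]
#14 0x1d→b7/s1 L1-HIT; vc=[13]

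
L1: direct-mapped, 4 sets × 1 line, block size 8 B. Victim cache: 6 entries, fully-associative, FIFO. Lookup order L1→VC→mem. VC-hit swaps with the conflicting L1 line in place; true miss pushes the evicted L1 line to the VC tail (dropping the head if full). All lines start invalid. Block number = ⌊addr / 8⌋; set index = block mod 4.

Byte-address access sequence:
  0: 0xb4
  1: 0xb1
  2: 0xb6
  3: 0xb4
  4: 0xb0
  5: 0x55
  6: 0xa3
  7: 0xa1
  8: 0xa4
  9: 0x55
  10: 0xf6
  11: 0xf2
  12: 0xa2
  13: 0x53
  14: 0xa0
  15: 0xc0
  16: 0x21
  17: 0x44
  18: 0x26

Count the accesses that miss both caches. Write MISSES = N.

0: 0xb4 (blk 22, set 2) → MISS  vc=[]
1: 0xb1 (blk 22, set 2) → L1-HIT  vc=[]
2: 0xb6 (blk 22, set 2) → L1-HIT  vc=[]
3: 0xb4 (blk 22, set 2) → L1-HIT  vc=[]
4: 0xb0 (blk 22, set 2) → L1-HIT  vc=[]
5: 0x55 (blk 10, set 2) → MISS  vc=[22]
6: 0xa3 (blk 20, set 0) → MISS  vc=[22]
7: 0xa1 (blk 20, set 0) → L1-HIT  vc=[22]
8: 0xa4 (blk 20, set 0) → L1-HIT  vc=[22]
9: 0x55 (blk 10, set 2) → L1-HIT  vc=[22]
10: 0xf6 (blk 30, set 2) → MISS  vc=[22, 10]
11: 0xf2 (blk 30, set 2) → L1-HIT  vc=[22, 10]
12: 0xa2 (blk 20, set 0) → L1-HIT  vc=[22, 10]
13: 0x53 (blk 10, set 2) → VC-HIT  vc=[22, 30]
14: 0xa0 (blk 20, set 0) → L1-HIT  vc=[22, 30]
15: 0xc0 (blk 24, set 0) → MISS  vc=[22, 30, 20]
16: 0x21 (blk 4, set 0) → MISS  vc=[22, 30, 20, 24]
17: 0x44 (blk 8, set 0) → MISS  vc=[22, 30, 20, 24, 4]
18: 0x26 (blk 4, set 0) → VC-HIT  vc=[22, 30, 20, 24, 8]

MISSES = 7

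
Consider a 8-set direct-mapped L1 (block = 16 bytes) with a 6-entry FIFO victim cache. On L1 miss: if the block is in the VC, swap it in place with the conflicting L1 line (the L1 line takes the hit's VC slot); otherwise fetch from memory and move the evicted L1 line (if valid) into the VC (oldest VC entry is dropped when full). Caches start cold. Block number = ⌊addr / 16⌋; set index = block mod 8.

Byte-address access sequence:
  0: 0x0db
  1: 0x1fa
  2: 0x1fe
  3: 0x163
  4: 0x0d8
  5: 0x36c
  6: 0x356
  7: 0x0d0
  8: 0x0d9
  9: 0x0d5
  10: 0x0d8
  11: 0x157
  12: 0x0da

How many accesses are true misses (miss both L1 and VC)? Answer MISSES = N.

  [0] addr=0xdb blk=13 s=5: MISS | VC []
  [1] addr=0x1fa blk=31 s=7: MISS | VC []
  [2] addr=0x1fe blk=31 s=7: L1-HIT | VC []
  [3] addr=0x163 blk=22 s=6: MISS | VC []
  [4] addr=0xd8 blk=13 s=5: L1-HIT | VC []
  [5] addr=0x36c blk=54 s=6: MISS | VC [22]
  [6] addr=0x356 blk=53 s=5: MISS | VC [22, 13]
  [7] addr=0xd0 blk=13 s=5: VC-HIT | VC [22, 53]
  [8] addr=0xd9 blk=13 s=5: L1-HIT | VC [22, 53]
  [9] addr=0xd5 blk=13 s=5: L1-HIT | VC [22, 53]
  [10] addr=0xd8 blk=13 s=5: L1-HIT | VC [22, 53]
  [11] addr=0x157 blk=21 s=5: MISS | VC [22, 53, 13]
  [12] addr=0xda blk=13 s=5: VC-HIT | VC [22, 53, 21]

MISSES = 6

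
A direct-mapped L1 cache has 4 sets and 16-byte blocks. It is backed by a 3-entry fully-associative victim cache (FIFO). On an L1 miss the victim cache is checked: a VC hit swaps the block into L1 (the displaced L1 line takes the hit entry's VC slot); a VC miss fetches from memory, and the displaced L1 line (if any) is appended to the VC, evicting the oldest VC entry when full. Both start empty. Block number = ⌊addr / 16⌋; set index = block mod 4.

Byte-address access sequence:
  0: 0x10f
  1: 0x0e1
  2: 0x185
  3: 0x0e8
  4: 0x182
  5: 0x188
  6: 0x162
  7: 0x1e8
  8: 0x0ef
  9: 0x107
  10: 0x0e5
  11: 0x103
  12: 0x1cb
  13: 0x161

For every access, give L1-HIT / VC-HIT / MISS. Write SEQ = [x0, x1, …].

SEQ = [MISS, MISS, MISS, L1-HIT, L1-HIT, L1-HIT, MISS, MISS, VC-HIT, VC-HIT, L1-HIT, L1-HIT, MISS, VC-HIT]

  [0] addr=0x10f blk=16 s=0: MISS | VC []
  [1] addr=0xe1 blk=14 s=2: MISS | VC []
  [2] addr=0x185 blk=24 s=0: MISS | VC [16]
  [3] addr=0xe8 blk=14 s=2: L1-HIT | VC [16]
  [4] addr=0x182 blk=24 s=0: L1-HIT | VC [16]
  [5] addr=0x188 blk=24 s=0: L1-HIT | VC [16]
  [6] addr=0x162 blk=22 s=2: MISS | VC [16, 14]
  [7] addr=0x1e8 blk=30 s=2: MISS | VC [16, 14, 22]
  [8] addr=0xef blk=14 s=2: VC-HIT | VC [16, 30, 22]
  [9] addr=0x107 blk=16 s=0: VC-HIT | VC [24, 30, 22]
  [10] addr=0xe5 blk=14 s=2: L1-HIT | VC [24, 30, 22]
  [11] addr=0x103 blk=16 s=0: L1-HIT | VC [24, 30, 22]
  [12] addr=0x1cb blk=28 s=0: MISS | VC [30, 22, 16]
  [13] addr=0x161 blk=22 s=2: VC-HIT | VC [30, 14, 16]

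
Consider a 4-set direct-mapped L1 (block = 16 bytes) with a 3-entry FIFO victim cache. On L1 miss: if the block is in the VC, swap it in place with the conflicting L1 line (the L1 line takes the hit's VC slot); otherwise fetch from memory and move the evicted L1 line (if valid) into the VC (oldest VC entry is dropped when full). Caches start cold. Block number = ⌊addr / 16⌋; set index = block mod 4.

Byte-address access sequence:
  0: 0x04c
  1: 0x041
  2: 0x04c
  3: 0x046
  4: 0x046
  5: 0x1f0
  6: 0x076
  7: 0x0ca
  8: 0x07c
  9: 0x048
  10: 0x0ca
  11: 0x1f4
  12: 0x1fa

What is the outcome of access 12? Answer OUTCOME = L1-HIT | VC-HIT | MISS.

#0 0x4c→b4/s0 MISS; vc=[]
#1 0x41→b4/s0 L1-HIT; vc=[]
#2 0x4c→b4/s0 L1-HIT; vc=[]
#3 0x46→b4/s0 L1-HIT; vc=[]
#4 0x46→b4/s0 L1-HIT; vc=[]
#5 0x1f0→b31/s3 MISS; vc=[]
#6 0x76→b7/s3 MISS; vc=[31]
#7 0xca→b12/s0 MISS; vc=[31,4]
#8 0x7c→b7/s3 L1-HIT; vc=[31,4]
#9 0x48→b4/s0 VC-HIT; vc=[31,12]
#10 0xca→b12/s0 VC-HIT; vc=[31,4]
#11 0x1f4→b31/s3 VC-HIT; vc=[7,4]
#12 0x1fa→b31/s3 L1-HIT; vc=[7,4]

OUTCOME = L1-HIT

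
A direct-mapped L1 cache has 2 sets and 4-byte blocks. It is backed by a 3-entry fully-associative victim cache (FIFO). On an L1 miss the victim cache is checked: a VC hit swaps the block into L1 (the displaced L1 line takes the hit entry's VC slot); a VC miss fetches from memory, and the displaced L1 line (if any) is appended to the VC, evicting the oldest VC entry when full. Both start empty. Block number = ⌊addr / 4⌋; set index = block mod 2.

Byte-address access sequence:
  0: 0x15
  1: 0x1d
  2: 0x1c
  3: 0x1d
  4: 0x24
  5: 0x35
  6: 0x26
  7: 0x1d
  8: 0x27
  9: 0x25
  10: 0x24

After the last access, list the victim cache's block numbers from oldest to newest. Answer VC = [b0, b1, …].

VC = [5, 7, 13]

0: 0x15 (blk 5, set 1) → MISS  vc=[]
1: 0x1d (blk 7, set 1) → MISS  vc=[5]
2: 0x1c (blk 7, set 1) → L1-HIT  vc=[5]
3: 0x1d (blk 7, set 1) → L1-HIT  vc=[5]
4: 0x24 (blk 9, set 1) → MISS  vc=[5, 7]
5: 0x35 (blk 13, set 1) → MISS  vc=[5, 7, 9]
6: 0x26 (blk 9, set 1) → VC-HIT  vc=[5, 7, 13]
7: 0x1d (blk 7, set 1) → VC-HIT  vc=[5, 9, 13]
8: 0x27 (blk 9, set 1) → VC-HIT  vc=[5, 7, 13]
9: 0x25 (blk 9, set 1) → L1-HIT  vc=[5, 7, 13]
10: 0x24 (blk 9, set 1) → L1-HIT  vc=[5, 7, 13]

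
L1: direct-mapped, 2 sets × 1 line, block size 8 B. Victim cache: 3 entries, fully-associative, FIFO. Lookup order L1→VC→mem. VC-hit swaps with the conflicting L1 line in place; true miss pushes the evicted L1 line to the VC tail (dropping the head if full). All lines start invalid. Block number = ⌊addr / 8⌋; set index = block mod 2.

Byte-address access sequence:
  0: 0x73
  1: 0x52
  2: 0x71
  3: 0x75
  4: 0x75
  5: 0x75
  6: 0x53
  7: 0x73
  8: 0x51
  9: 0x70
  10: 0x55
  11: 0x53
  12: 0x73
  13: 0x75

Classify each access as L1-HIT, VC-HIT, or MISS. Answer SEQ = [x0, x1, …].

#0 0x73→b14/s0 MISS; vc=[]
#1 0x52→b10/s0 MISS; vc=[14]
#2 0x71→b14/s0 VC-HIT; vc=[10]
#3 0x75→b14/s0 L1-HIT; vc=[10]
#4 0x75→b14/s0 L1-HIT; vc=[10]
#5 0x75→b14/s0 L1-HIT; vc=[10]
#6 0x53→b10/s0 VC-HIT; vc=[14]
#7 0x73→b14/s0 VC-HIT; vc=[10]
#8 0x51→b10/s0 VC-HIT; vc=[14]
#9 0x70→b14/s0 VC-HIT; vc=[10]
#10 0x55→b10/s0 VC-HIT; vc=[14]
#11 0x53→b10/s0 L1-HIT; vc=[14]
#12 0x73→b14/s0 VC-HIT; vc=[10]
#13 0x75→b14/s0 L1-HIT; vc=[10]

SEQ = [MISS, MISS, VC-HIT, L1-HIT, L1-HIT, L1-HIT, VC-HIT, VC-HIT, VC-HIT, VC-HIT, VC-HIT, L1-HIT, VC-HIT, L1-HIT]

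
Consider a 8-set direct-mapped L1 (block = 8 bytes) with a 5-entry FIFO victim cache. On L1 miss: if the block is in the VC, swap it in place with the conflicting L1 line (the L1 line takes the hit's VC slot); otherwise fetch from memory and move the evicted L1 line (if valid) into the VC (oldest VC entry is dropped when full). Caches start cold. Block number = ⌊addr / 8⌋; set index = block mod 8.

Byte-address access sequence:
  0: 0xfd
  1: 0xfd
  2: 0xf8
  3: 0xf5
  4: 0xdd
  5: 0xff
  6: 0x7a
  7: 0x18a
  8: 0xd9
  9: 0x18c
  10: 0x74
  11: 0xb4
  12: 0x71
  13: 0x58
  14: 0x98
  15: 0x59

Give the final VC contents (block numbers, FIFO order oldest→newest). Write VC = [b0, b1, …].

0: 0xfd (blk 31, set 7) → MISS  vc=[]
1: 0xfd (blk 31, set 7) → L1-HIT  vc=[]
2: 0xf8 (blk 31, set 7) → L1-HIT  vc=[]
3: 0xf5 (blk 30, set 6) → MISS  vc=[]
4: 0xdd (blk 27, set 3) → MISS  vc=[]
5: 0xff (blk 31, set 7) → L1-HIT  vc=[]
6: 0x7a (blk 15, set 7) → MISS  vc=[31]
7: 0x18a (blk 49, set 1) → MISS  vc=[31]
8: 0xd9 (blk 27, set 3) → L1-HIT  vc=[31]
9: 0x18c (blk 49, set 1) → L1-HIT  vc=[31]
10: 0x74 (blk 14, set 6) → MISS  vc=[31, 30]
11: 0xb4 (blk 22, set 6) → MISS  vc=[31, 30, 14]
12: 0x71 (blk 14, set 6) → VC-HIT  vc=[31, 30, 22]
13: 0x58 (blk 11, set 3) → MISS  vc=[31, 30, 22, 27]
14: 0x98 (blk 19, set 3) → MISS  vc=[31, 30, 22, 27, 11]
15: 0x59 (blk 11, set 3) → VC-HIT  vc=[31, 30, 22, 27, 19]

VC = [31, 30, 22, 27, 19]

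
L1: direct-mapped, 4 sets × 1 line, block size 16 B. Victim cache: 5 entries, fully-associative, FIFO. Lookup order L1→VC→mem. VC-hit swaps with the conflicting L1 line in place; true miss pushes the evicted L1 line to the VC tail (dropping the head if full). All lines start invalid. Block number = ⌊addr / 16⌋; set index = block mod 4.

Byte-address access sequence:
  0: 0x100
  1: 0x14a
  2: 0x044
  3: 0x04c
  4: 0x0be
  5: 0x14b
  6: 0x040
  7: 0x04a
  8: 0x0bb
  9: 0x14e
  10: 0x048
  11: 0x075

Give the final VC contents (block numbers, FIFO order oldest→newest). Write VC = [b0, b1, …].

#0 0x100→b16/s0 MISS; vc=[]
#1 0x14a→b20/s0 MISS; vc=[16]
#2 0x44→b4/s0 MISS; vc=[16,20]
#3 0x4c→b4/s0 L1-HIT; vc=[16,20]
#4 0xbe→b11/s3 MISS; vc=[16,20]
#5 0x14b→b20/s0 VC-HIT; vc=[16,4]
#6 0x40→b4/s0 VC-HIT; vc=[16,20]
#7 0x4a→b4/s0 L1-HIT; vc=[16,20]
#8 0xbb→b11/s3 L1-HIT; vc=[16,20]
#9 0x14e→b20/s0 VC-HIT; vc=[16,4]
#10 0x48→b4/s0 VC-HIT; vc=[16,20]
#11 0x75→b7/s3 MISS; vc=[16,20,11]

VC = [16, 20, 11]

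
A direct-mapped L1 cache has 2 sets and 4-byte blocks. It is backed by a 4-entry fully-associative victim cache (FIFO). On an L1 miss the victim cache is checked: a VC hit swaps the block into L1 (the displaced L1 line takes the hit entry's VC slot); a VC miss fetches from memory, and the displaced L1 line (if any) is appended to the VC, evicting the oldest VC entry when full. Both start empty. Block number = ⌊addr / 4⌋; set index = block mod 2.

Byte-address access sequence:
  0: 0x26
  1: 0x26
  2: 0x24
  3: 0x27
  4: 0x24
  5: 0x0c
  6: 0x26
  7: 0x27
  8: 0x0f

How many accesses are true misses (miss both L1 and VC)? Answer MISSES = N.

#0 0x26→b9/s1 MISS; vc=[]
#1 0x26→b9/s1 L1-HIT; vc=[]
#2 0x24→b9/s1 L1-HIT; vc=[]
#3 0x27→b9/s1 L1-HIT; vc=[]
#4 0x24→b9/s1 L1-HIT; vc=[]
#5 0xc→b3/s1 MISS; vc=[9]
#6 0x26→b9/s1 VC-HIT; vc=[3]
#7 0x27→b9/s1 L1-HIT; vc=[3]
#8 0xf→b3/s1 VC-HIT; vc=[9]

MISSES = 2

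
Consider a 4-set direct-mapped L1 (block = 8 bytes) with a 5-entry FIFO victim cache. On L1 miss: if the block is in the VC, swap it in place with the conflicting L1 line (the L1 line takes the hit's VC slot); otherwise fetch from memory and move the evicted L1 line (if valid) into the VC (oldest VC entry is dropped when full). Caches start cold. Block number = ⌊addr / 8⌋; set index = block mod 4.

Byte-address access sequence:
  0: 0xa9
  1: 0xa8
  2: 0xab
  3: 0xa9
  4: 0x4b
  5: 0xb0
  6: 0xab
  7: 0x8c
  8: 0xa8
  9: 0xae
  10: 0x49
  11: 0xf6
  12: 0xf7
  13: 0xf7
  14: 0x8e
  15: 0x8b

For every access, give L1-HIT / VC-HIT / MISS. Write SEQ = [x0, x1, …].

SEQ = [MISS, L1-HIT, L1-HIT, L1-HIT, MISS, MISS, VC-HIT, MISS, VC-HIT, L1-HIT, VC-HIT, MISS, L1-HIT, L1-HIT, VC-HIT, L1-HIT]

#0 0xa9→b21/s1 MISS; vc=[]
#1 0xa8→b21/s1 L1-HIT; vc=[]
#2 0xab→b21/s1 L1-HIT; vc=[]
#3 0xa9→b21/s1 L1-HIT; vc=[]
#4 0x4b→b9/s1 MISS; vc=[21]
#5 0xb0→b22/s2 MISS; vc=[21]
#6 0xab→b21/s1 VC-HIT; vc=[9]
#7 0x8c→b17/s1 MISS; vc=[9,21]
#8 0xa8→b21/s1 VC-HIT; vc=[9,17]
#9 0xae→b21/s1 L1-HIT; vc=[9,17]
#10 0x49→b9/s1 VC-HIT; vc=[21,17]
#11 0xf6→b30/s2 MISS; vc=[21,17,22]
#12 0xf7→b30/s2 L1-HIT; vc=[21,17,22]
#13 0xf7→b30/s2 L1-HIT; vc=[21,17,22]
#14 0x8e→b17/s1 VC-HIT; vc=[21,9,22]
#15 0x8b→b17/s1 L1-HIT; vc=[21,9,22]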